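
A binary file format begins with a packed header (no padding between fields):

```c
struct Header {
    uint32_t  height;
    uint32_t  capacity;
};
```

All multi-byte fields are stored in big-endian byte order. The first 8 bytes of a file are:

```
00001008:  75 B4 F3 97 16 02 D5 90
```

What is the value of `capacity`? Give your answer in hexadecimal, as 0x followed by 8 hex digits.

`capacity` follows `height` (4 bytes), so it starts at byte offset 4 and occupies 4 bytes.
Bytes at offsets 4..7: 16 02 D5 90.
In big-endian order the high byte comes first in memory.
The bytes are already most-significant first: 0x1602D590.

0x1602D590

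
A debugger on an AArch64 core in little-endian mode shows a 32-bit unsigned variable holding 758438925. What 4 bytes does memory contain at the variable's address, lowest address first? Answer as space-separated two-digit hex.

0D DC 34 2D

758438925 in hexadecimal, padded to 32 bits, is 0x2D34DC0D.
Split into bytes (most-significant first): 2D 34 DC 0D.
In little-endian order the low byte comes first in memory.
So at ascending addresses the bytes are 0D DC 34 2D.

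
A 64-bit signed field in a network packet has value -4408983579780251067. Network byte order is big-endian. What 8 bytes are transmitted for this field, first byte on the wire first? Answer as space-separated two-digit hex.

C2 D0 24 CB 42 AB 02 45

Two's complement of -4408983579780251067 in 64 bits: 4408983579780251067 = 0x3D2FDB34BD54FDBB; invert → 0xC2D024CB42AB0244; add 1 → 0xC2D024CB42AB0245.
Split into bytes (most-significant first): C2 D0 24 CB 42 AB 02 45.
Big-endian: lowest address holds the most-significant byte.
So the memory order matches the most-significant-first order: C2 D0 24 CB 42 AB 02 45.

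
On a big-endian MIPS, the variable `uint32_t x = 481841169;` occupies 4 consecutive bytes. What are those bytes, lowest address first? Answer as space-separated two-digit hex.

1C B8 50 11

481841169 in hexadecimal, padded to 32 bits, is 0x1CB85011.
Split into bytes (most-significant first): 1C B8 50 11.
Big-endian stores the most-significant byte at the lowest address.
So the memory order matches the most-significant-first order: 1C B8 50 11.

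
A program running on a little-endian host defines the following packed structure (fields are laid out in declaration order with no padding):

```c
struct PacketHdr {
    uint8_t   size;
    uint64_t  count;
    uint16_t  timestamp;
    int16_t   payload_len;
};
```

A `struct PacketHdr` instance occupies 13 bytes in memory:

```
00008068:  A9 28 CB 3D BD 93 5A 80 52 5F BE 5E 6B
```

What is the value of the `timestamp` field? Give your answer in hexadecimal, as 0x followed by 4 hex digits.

`timestamp` follows `size` (1 B), `count` (8 B), so it starts at offset 1 + 8 = 9 and occupies 2 bytes.
Bytes at offsets 9..10: 5F BE.
Little-endian: lowest address holds the least-significant byte.
Reassemble most-significant byte first: BE 5F → 0xBE5F.

0xBE5F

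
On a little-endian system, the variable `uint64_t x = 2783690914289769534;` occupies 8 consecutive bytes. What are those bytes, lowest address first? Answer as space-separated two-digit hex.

2783690914289769534 in hexadecimal, padded to 64 bits, is 0x26A1A8234EB95C3E.
Split into bytes (most-significant first): 26 A1 A8 23 4E B9 5C 3E.
Little-endian stores the least-significant byte at the lowest address.
So at ascending addresses the bytes are 3E 5C B9 4E 23 A8 A1 26.

3E 5C B9 4E 23 A8 A1 26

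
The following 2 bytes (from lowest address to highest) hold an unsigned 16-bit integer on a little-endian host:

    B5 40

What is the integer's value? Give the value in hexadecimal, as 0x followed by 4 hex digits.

In little-endian order the low byte comes first in memory.
Reassemble most-significant byte first: 40 B5 → 0x40B5.

0x40B5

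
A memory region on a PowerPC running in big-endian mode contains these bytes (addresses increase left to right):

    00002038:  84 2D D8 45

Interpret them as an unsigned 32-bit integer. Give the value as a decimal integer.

2217596997

In big-endian order the high byte comes first in memory.
The bytes are already most-significant first: 0x842DD845.
0x842DD845 = 2217596997.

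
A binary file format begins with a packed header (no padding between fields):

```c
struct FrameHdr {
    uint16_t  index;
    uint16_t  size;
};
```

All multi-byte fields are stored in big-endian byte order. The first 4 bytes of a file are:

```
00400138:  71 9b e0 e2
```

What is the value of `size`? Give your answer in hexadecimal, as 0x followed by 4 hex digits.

`size` follows `index` (2 bytes), so it starts at byte offset 2 and occupies 2 bytes.
Bytes at offsets 2..3: E0 E2.
Big-endian: lowest address holds the most-significant byte.
The bytes are already most-significant first: 0xE0E2.

0xE0E2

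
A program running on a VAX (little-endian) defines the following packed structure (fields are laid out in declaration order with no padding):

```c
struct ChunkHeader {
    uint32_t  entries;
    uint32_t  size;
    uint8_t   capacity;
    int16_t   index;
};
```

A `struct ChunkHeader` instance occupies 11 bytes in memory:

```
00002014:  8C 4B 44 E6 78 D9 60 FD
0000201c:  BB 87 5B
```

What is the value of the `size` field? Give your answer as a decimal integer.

4250982776

`size` follows `entries` (4 bytes), so it starts at byte offset 4 and occupies 4 bytes.
Bytes at offsets 4..7: 78 D9 60 FD.
In little-endian order the low byte comes first in memory.
Reassemble most-significant byte first: FD 60 D9 78 → 0xFD60D978.
0xFD60D978 = 4250982776.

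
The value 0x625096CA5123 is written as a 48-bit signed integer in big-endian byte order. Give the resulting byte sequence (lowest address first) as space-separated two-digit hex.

62 50 96 CA 51 23

Split into bytes (most-significant first): 62 50 96 CA 51 23.
In big-endian order the high byte comes first in memory.
So the memory order matches the most-significant-first order: 62 50 96 CA 51 23.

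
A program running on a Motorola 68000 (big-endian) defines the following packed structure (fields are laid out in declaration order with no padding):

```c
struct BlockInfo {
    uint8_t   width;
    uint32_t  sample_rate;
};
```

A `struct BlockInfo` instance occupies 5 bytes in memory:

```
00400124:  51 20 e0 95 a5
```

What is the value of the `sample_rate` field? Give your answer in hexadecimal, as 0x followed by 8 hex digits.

0x20E095A5

`sample_rate` follows `width` (1 byte), so it starts at byte offset 1 and occupies 4 bytes.
Bytes at offsets 1..4: 20 E0 95 A5.
Big-endian stores the most-significant byte at the lowest address.
The bytes are already most-significant first: 0x20E095A5.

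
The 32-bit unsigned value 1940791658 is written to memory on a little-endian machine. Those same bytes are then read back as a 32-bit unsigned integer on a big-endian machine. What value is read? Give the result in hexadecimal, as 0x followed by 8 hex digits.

0x6A21AE73

1940791658 in 32-bit hexadecimal is 0x73AE216A.
Stored little-endian, the bytes at ascending addresses are 6A 21 AE 73.
Read back as big-endian, the last byte is least significant, giving 0x6A21AE73.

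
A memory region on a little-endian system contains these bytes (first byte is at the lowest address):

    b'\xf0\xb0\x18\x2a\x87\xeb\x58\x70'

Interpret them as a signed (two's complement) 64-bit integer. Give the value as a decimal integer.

8095479295957840112

Little-endian stores the least-significant byte at the lowest address.
Reassemble most-significant byte first: 70 58 EB 87 2A 18 B0 F0 → 0x7058EB872A18B0F0.
0x7058EB872A18B0F0 = 8095479295957840112.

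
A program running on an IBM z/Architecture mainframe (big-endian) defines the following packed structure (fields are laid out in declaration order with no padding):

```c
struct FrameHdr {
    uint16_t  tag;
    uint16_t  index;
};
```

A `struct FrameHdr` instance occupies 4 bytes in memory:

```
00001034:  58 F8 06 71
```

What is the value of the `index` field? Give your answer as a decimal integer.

`index` follows `tag` (2 bytes), so it starts at byte offset 2 and occupies 2 bytes.
Bytes at offsets 2..3: 06 71.
In big-endian order the high byte comes first in memory.
The bytes are already most-significant first: 0x0671.
0x0671 = 1649.

1649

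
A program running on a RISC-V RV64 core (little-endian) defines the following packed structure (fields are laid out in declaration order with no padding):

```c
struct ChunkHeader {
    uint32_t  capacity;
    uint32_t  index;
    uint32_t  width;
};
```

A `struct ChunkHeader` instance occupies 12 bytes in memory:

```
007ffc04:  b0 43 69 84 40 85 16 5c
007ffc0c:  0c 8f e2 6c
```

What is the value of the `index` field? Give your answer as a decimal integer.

1544979776

`index` follows `capacity` (4 bytes), so it starts at byte offset 4 and occupies 4 bytes.
Bytes at offsets 4..7: 40 85 16 5C.
In little-endian order the low byte comes first in memory.
Reassemble most-significant byte first: 5C 16 85 40 → 0x5C168540.
0x5C168540 = 1544979776.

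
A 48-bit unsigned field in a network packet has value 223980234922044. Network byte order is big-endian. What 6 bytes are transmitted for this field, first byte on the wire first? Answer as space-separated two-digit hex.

CB B5 76 56 D8 3C

223980234922044 in hexadecimal, padded to 48 bits, is 0xCBB57656D83C.
Split into bytes (most-significant first): CB B5 76 56 D8 3C.
In big-endian order the high byte comes first in memory.
So the memory order matches the most-significant-first order: CB B5 76 56 D8 3C.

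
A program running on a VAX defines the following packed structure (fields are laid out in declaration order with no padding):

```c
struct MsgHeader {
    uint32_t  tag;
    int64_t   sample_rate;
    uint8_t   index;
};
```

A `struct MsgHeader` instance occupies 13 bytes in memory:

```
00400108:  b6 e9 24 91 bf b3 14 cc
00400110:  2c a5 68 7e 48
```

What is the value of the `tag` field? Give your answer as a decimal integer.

2435115446

`tag` is the first field, at byte offset 0, occupying 4 bytes.
Bytes at offsets 0..3: B6 E9 24 91.
Little-endian stores the least-significant byte at the lowest address.
Reassemble most-significant byte first: 91 24 E9 B6 → 0x9124E9B6.
0x9124E9B6 = 2435115446.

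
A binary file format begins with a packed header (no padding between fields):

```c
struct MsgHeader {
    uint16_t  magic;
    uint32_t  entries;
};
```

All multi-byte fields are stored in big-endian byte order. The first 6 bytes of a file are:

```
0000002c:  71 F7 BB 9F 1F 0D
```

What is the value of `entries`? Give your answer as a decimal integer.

`entries` follows `magic` (2 bytes), so it starts at byte offset 2 and occupies 4 bytes.
Bytes at offsets 2..5: BB 9F 1F 0D.
Big-endian: lowest address holds the most-significant byte.
The bytes are already most-significant first: 0xBB9F1F0D.
0xBB9F1F0D = 3147767565.

3147767565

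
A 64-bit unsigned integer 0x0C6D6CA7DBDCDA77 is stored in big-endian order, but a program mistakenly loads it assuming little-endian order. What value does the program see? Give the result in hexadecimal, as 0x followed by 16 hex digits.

0x77DADCDBA76C6D0C

Stored big-endian, the bytes at ascending addresses are 0C 6D 6C A7 DB DC DA 77.
Read back as little-endian, the first byte is least significant, giving 0x77DADCDBA76C6D0C.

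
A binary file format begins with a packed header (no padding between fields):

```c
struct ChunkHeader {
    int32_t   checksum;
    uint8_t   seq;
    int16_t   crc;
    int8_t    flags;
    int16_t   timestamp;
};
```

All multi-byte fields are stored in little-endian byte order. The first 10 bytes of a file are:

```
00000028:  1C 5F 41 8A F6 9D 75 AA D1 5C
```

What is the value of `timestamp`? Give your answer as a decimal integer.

`timestamp` follows `checksum` (4 B), `seq` (1 B), `crc` (2 B), `flags` (1 B), so it starts at offset 4 + 1 + 2 + 1 = 8 and occupies 2 bytes.
Bytes at offsets 8..9: D1 5C.
In little-endian order the low byte comes first in memory.
Reassemble most-significant byte first: 5C D1 → 0x5CD1.
0x5CD1 = 23761.

23761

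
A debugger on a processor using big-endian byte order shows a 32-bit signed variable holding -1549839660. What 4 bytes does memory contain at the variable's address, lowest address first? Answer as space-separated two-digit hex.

A3 9F 52 D4

Two's complement of -1549839660 in 32 bits: 1549839660 = 0x5C60AD2C; invert → 0xA39F52D3; add 1 → 0xA39F52D4.
Split into bytes (most-significant first): A3 9F 52 D4.
Big-endian stores the most-significant byte at the lowest address.
So the memory order matches the most-significant-first order: A3 9F 52 D4.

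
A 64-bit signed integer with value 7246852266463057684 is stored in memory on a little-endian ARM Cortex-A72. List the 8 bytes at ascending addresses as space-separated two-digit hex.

14 D7 43 AA BD FD 91 64

7246852266463057684 in hexadecimal, padded to 64 bits, is 0x6491FDBDAA43D714.
Split into bytes (most-significant first): 64 91 FD BD AA 43 D7 14.
In little-endian order the low byte comes first in memory.
So at ascending addresses the bytes are 14 D7 43 AA BD FD 91 64.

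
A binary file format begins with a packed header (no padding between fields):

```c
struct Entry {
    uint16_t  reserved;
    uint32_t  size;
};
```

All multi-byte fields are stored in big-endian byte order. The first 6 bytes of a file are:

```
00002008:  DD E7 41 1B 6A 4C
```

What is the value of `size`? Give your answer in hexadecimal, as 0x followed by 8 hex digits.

`size` follows `reserved` (2 bytes), so it starts at byte offset 2 and occupies 4 bytes.
Bytes at offsets 2..5: 41 1B 6A 4C.
Big-endian: lowest address holds the most-significant byte.
The bytes are already most-significant first: 0x411B6A4C.

0x411B6A4C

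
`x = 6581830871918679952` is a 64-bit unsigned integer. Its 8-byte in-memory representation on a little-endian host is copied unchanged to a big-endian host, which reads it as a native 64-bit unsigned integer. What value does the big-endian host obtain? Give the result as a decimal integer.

6581830871918679952 in 64-bit hexadecimal is 0x5B575C4E54699790.
Stored little-endian, the bytes at ascending addresses are 90 97 69 54 4E 5C 57 5B.
Read back as big-endian, the last byte is least significant, giving 0x909769544E5C575B.
0x909769544E5C575B = 10418912073757775707.

10418912073757775707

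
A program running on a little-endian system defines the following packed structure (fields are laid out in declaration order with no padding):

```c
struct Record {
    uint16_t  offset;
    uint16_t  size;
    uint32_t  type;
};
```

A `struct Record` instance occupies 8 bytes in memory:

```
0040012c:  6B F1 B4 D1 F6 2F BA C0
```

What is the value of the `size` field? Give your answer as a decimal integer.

53684

`size` follows `offset` (2 bytes), so it starts at byte offset 2 and occupies 2 bytes.
Bytes at offsets 2..3: B4 D1.
In little-endian order the low byte comes first in memory.
Reassemble most-significant byte first: D1 B4 → 0xD1B4.
0xD1B4 = 53684.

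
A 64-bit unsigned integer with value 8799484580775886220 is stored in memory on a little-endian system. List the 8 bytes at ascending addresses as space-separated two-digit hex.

8C 7D AC C3 9A 0C 1E 7A

8799484580775886220 in hexadecimal, padded to 64 bits, is 0x7A1E0C9AC3AC7D8C.
Split into bytes (most-significant first): 7A 1E 0C 9A C3 AC 7D 8C.
In little-endian order the low byte comes first in memory.
So at ascending addresses the bytes are 8C 7D AC C3 9A 0C 1E 7A.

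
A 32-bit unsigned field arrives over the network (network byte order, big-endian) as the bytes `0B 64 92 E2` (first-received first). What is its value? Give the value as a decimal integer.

In big-endian order the high byte comes first in memory.
The bytes are already most-significant first: 0x0B6492E2.
0x0B6492E2 = 191140578.

191140578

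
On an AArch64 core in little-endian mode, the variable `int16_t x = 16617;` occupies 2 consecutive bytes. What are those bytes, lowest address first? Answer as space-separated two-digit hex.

16617 in hexadecimal, padded to 16 bits, is 0x40E9.
Split into bytes (most-significant first): 40 E9.
Little-endian stores the least-significant byte at the lowest address.
So at ascending addresses the bytes are E9 40.

E9 40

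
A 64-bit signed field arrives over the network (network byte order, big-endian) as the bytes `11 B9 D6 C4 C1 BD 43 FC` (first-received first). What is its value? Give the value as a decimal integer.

1277288109888586748

Big-endian stores the most-significant byte at the lowest address.
The bytes are already most-significant first: 0x11B9D6C4C1BD43FC.
0x11B9D6C4C1BD43FC = 1277288109888586748.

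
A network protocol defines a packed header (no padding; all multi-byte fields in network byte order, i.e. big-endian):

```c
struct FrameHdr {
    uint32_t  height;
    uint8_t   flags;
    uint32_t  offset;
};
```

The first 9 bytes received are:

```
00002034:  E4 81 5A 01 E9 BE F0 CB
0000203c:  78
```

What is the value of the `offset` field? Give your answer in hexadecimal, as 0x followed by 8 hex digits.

0xBEF0CB78

`offset` follows `height` (4 B), `flags` (1 B), so it starts at offset 4 + 1 = 5 and occupies 4 bytes.
Bytes at offsets 5..8: BE F0 CB 78.
Big-endian: lowest address holds the most-significant byte.
The bytes are already most-significant first: 0xBEF0CB78.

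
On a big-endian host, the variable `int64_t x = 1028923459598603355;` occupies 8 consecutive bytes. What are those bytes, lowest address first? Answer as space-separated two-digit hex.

1028923459598603355 in hexadecimal, padded to 64 bits, is 0x0E47786F5E70D45B.
Split into bytes (most-significant first): 0E 47 78 6F 5E 70 D4 5B.
In big-endian order the high byte comes first in memory.
So the memory order matches the most-significant-first order: 0E 47 78 6F 5E 70 D4 5B.

0E 47 78 6F 5E 70 D4 5B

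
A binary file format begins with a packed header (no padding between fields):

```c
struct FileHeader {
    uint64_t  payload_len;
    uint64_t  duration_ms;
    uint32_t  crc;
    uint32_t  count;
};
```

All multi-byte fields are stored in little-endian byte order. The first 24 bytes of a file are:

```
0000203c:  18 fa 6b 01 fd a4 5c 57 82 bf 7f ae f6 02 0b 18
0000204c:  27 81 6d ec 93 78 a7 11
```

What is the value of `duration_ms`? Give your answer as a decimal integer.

1732481740166905730

`duration_ms` follows `payload_len` (8 bytes), so it starts at byte offset 8 and occupies 8 bytes.
Bytes at offsets 8..15: 82 BF 7F AE F6 02 0B 18.
In little-endian order the low byte comes first in memory.
Reassemble most-significant byte first: 18 0B 02 F6 AE 7F BF 82 → 0x180B02F6AE7FBF82.
0x180B02F6AE7FBF82 = 1732481740166905730.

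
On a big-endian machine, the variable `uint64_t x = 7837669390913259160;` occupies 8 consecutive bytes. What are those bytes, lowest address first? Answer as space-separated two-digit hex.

7837669390913259160 in hexadecimal, padded to 64 bits, is 0x6CC4FEC908564698.
Split into bytes (most-significant first): 6C C4 FE C9 08 56 46 98.
Big-endian: lowest address holds the most-significant byte.
So the memory order matches the most-significant-first order: 6C C4 FE C9 08 56 46 98.

6C C4 FE C9 08 56 46 98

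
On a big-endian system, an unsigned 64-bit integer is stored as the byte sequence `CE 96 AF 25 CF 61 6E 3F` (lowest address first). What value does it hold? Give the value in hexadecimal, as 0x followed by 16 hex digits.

0xCE96AF25CF616E3F

Big-endian stores the most-significant byte at the lowest address.
The bytes are already most-significant first: 0xCE96AF25CF616E3F.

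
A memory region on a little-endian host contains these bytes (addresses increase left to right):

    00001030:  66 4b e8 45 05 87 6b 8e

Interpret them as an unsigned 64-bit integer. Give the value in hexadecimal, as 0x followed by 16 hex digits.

0x8E6B870545E84B66

Little-endian stores the least-significant byte at the lowest address.
Reassemble most-significant byte first: 8E 6B 87 05 45 E8 4B 66 → 0x8E6B870545E84B66.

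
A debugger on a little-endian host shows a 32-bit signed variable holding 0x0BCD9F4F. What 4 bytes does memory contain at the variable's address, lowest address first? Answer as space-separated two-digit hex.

4F 9F CD 0B

Split into bytes (most-significant first): 0B CD 9F 4F.
Little-endian: lowest address holds the least-significant byte.
So at ascending addresses the bytes are 4F 9F CD 0B.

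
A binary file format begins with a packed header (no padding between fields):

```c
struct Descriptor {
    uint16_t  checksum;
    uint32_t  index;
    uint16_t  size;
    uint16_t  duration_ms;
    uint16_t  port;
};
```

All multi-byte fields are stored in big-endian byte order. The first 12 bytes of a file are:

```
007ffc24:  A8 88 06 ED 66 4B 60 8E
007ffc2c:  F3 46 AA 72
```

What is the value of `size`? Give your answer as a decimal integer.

`size` follows `checksum` (2 B), `index` (4 B), so it starts at offset 2 + 4 = 6 and occupies 2 bytes.
Bytes at offsets 6..7: 60 8E.
In big-endian order the high byte comes first in memory.
The bytes are already most-significant first: 0x608E.
0x608E = 24718.

24718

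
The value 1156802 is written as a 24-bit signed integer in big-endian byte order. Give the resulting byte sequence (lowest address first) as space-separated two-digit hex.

1156802 in hexadecimal, padded to 24 bits, is 0x11A6C2.
Split into bytes (most-significant first): 11 A6 C2.
In big-endian order the high byte comes first in memory.
So the memory order matches the most-significant-first order: 11 A6 C2.

11 A6 C2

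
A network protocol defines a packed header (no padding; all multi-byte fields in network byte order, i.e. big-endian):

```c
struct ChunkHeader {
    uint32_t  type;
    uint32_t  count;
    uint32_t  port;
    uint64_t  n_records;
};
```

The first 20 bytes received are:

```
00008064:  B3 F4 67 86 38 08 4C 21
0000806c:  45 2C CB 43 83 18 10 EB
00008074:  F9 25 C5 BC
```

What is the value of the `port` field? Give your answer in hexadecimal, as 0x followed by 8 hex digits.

0x452CCB43

`port` follows `type` (4 B), `count` (4 B), so it starts at offset 4 + 4 = 8 and occupies 4 bytes.
Bytes at offsets 8..11: 45 2C CB 43.
Big-endian stores the most-significant byte at the lowest address.
The bytes are already most-significant first: 0x452CCB43.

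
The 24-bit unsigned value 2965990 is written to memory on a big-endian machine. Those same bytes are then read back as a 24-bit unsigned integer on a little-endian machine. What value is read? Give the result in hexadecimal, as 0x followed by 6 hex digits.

2965990 in 24-bit hexadecimal is 0x2D41E6.
Stored big-endian, the bytes at ascending addresses are 2D 41 E6.
Read back as little-endian, the first byte is least significant, giving 0xE6412D.

0xE6412D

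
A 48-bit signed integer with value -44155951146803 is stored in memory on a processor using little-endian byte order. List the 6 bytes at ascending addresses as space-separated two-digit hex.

CD 98 37 24 D7 D7

Two's complement of -44155951146803 in 48 bits: 44155951146803 = 0x2828DBC86733; invert → 0xD7D7243798CC; add 1 → 0xD7D7243798CD.
Split into bytes (most-significant first): D7 D7 24 37 98 CD.
In little-endian order the low byte comes first in memory.
So at ascending addresses the bytes are CD 98 37 24 D7 D7.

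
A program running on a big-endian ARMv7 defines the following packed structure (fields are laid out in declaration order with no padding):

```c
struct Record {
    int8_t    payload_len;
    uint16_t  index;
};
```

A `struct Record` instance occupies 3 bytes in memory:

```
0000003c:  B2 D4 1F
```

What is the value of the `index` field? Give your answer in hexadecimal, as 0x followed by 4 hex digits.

0xD41F

`index` follows `payload_len` (1 byte), so it starts at byte offset 1 and occupies 2 bytes.
Bytes at offsets 1..2: D4 1F.
Big-endian stores the most-significant byte at the lowest address.
The bytes are already most-significant first: 0xD41F.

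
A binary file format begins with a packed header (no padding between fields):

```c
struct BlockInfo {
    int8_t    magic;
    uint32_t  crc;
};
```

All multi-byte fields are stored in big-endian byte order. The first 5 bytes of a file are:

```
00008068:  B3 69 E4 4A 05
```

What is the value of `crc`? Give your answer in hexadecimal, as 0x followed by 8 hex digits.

0x69E44A05

`crc` follows `magic` (1 byte), so it starts at byte offset 1 and occupies 4 bytes.
Bytes at offsets 1..4: 69 E4 4A 05.
Big-endian stores the most-significant byte at the lowest address.
The bytes are already most-significant first: 0x69E44A05.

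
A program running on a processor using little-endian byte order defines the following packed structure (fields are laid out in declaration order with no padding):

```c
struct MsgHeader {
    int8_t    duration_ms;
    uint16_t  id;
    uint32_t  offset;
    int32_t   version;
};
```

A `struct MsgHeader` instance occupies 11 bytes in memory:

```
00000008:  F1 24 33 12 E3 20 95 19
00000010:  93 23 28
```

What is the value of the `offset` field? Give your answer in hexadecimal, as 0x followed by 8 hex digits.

`offset` follows `duration_ms` (1 B), `id` (2 B), so it starts at offset 1 + 2 = 3 and occupies 4 bytes.
Bytes at offsets 3..6: 12 E3 20 95.
Little-endian: lowest address holds the least-significant byte.
Reassemble most-significant byte first: 95 20 E3 12 → 0x9520E312.

0x9520E312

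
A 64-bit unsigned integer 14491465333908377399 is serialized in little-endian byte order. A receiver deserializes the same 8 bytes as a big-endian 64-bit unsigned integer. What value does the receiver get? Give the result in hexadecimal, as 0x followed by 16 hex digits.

0x370F7F2EF1061CC9

14491465333908377399 in 64-bit hexadecimal is 0xC91C06F12E7F0F37.
Stored little-endian, the bytes at ascending addresses are 37 0F 7F 2E F1 06 1C C9.
Read back as big-endian, the last byte is least significant, giving 0x370F7F2EF1061CC9.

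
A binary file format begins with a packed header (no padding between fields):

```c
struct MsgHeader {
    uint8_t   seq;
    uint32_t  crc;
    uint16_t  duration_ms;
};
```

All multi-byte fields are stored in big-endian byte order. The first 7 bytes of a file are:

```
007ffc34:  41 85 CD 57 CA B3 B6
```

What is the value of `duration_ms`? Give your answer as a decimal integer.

46006

`duration_ms` follows `seq` (1 B), `crc` (4 B), so it starts at offset 1 + 4 = 5 and occupies 2 bytes.
Bytes at offsets 5..6: B3 B6.
Big-endian: lowest address holds the most-significant byte.
The bytes are already most-significant first: 0xB3B6.
0xB3B6 = 46006.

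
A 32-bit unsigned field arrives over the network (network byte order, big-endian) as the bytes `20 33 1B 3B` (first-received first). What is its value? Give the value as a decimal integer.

Big-endian: lowest address holds the most-significant byte.
The bytes are already most-significant first: 0x20331B3B.
0x20331B3B = 540220219.

540220219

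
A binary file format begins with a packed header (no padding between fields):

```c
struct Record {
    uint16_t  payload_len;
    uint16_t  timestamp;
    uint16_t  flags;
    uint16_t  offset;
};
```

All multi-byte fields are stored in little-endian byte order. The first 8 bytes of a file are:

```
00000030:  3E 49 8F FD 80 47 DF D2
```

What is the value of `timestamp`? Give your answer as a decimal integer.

64911

`timestamp` follows `payload_len` (2 bytes), so it starts at byte offset 2 and occupies 2 bytes.
Bytes at offsets 2..3: 8F FD.
In little-endian order the low byte comes first in memory.
Reassemble most-significant byte first: FD 8F → 0xFD8F.
0xFD8F = 64911.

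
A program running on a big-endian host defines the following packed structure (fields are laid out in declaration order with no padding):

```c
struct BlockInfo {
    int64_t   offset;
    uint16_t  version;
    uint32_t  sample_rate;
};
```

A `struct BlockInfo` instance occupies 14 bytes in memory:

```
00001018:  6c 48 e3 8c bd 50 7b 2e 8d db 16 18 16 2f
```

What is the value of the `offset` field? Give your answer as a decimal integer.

7802736548030479150

`offset` is the first field, at byte offset 0, occupying 8 bytes.
Bytes at offsets 0..7: 6C 48 E3 8C BD 50 7B 2E.
Big-endian stores the most-significant byte at the lowest address.
The bytes are already most-significant first: 0x6C48E38CBD507B2E.
0x6C48E38CBD507B2E = 7802736548030479150.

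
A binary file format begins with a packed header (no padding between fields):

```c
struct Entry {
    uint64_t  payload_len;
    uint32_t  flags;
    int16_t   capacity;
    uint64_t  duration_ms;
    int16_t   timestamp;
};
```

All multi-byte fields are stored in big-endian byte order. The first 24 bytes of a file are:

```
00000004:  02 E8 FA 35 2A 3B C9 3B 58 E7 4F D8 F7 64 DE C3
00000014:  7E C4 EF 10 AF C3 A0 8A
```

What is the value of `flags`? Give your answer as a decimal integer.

`flags` follows `payload_len` (8 bytes), so it starts at byte offset 8 and occupies 4 bytes.
Bytes at offsets 8..11: 58 E7 4F D8.
Big-endian: lowest address holds the most-significant byte.
The bytes are already most-significant first: 0x58E74FD8.
0x58E74FD8 = 1491554264.

1491554264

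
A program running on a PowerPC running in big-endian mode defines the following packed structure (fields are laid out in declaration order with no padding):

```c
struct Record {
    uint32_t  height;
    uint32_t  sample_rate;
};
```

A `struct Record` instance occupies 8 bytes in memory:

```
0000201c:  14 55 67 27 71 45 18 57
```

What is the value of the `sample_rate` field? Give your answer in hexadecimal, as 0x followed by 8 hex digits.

`sample_rate` follows `height` (4 bytes), so it starts at byte offset 4 and occupies 4 bytes.
Bytes at offsets 4..7: 71 45 18 57.
Big-endian: lowest address holds the most-significant byte.
The bytes are already most-significant first: 0x71451857.

0x71451857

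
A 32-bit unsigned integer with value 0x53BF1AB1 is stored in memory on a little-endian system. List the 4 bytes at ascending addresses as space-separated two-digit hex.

Split into bytes (most-significant first): 53 BF 1A B1.
Little-endian: lowest address holds the least-significant byte.
So at ascending addresses the bytes are B1 1A BF 53.

B1 1A BF 53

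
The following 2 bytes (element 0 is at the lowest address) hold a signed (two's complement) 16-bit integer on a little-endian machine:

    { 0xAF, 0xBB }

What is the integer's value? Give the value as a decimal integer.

-17489

Little-endian: lowest address holds the least-significant byte.
Reassemble most-significant byte first: BB AF → 0xBBAF.
Top bit is set, so as a signed 16-bit value this is 0xBBAF − 2^16 = -17489.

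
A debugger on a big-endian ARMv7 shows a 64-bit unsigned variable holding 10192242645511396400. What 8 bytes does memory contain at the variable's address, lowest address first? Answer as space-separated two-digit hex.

8D 72 1E AF 6E 4B 5C 30

10192242645511396400 in hexadecimal, padded to 64 bits, is 0x8D721EAF6E4B5C30.
Split into bytes (most-significant first): 8D 72 1E AF 6E 4B 5C 30.
In big-endian order the high byte comes first in memory.
So the memory order matches the most-significant-first order: 8D 72 1E AF 6E 4B 5C 30.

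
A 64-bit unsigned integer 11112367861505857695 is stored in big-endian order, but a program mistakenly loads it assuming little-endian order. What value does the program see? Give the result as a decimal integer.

11112367861505857695 in 64-bit hexadecimal is 0x9A370FB1B686189F.
Stored big-endian, the bytes at ascending addresses are 9A 37 0F B1 B6 86 18 9F.
Read back as little-endian, the first byte is least significant, giving 0x9F1886B6B10F379A.
0x9F1886B6B10F379A = 11464060970684331930.

11464060970684331930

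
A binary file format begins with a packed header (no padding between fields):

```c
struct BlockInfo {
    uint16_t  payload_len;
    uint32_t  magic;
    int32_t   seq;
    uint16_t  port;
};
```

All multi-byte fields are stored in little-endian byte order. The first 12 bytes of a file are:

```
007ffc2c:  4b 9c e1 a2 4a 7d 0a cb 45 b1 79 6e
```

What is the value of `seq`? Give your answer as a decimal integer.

-1320826102

`seq` follows `payload_len` (2 B), `magic` (4 B), so it starts at offset 2 + 4 = 6 and occupies 4 bytes.
Bytes at offsets 6..9: 0A CB 45 B1.
Little-endian: lowest address holds the least-significant byte.
Reassemble most-significant byte first: B1 45 CB 0A → 0xB145CB0A.
Top bit is set, so as a signed 32-bit value this is 0xB145CB0A − 2^32 = -1320826102.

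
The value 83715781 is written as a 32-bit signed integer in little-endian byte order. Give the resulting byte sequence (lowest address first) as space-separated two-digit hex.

83715781 in hexadecimal, padded to 32 bits, is 0x04FD66C5.
Split into bytes (most-significant first): 04 FD 66 C5.
Little-endian: lowest address holds the least-significant byte.
So at ascending addresses the bytes are C5 66 FD 04.

C5 66 FD 04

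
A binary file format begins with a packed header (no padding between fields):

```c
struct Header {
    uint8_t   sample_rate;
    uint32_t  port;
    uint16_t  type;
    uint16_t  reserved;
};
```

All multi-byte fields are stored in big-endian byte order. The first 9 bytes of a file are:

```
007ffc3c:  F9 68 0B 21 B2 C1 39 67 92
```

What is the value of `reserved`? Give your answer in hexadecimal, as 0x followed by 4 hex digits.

`reserved` follows `sample_rate` (1 B), `port` (4 B), `type` (2 B), so it starts at offset 1 + 4 + 2 = 7 and occupies 2 bytes.
Bytes at offsets 7..8: 67 92.
Big-endian stores the most-significant byte at the lowest address.
The bytes are already most-significant first: 0x6792.

0x6792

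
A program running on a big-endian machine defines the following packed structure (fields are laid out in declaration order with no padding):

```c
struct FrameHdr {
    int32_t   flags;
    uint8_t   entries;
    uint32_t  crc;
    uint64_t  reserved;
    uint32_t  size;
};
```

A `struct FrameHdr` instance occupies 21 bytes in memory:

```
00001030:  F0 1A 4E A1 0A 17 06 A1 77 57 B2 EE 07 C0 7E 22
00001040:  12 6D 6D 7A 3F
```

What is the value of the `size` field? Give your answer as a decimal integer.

`size` follows `flags` (4 B), `entries` (1 B), `crc` (4 B), `reserved` (8 B), so it starts at offset 4 + 1 + 4 + 8 = 17 and occupies 4 bytes.
Bytes at offsets 17..20: 6D 6D 7A 3F.
In big-endian order the high byte comes first in memory.
The bytes are already most-significant first: 0x6D6D7A3F.
0x6D6D7A3F = 1835891263.

1835891263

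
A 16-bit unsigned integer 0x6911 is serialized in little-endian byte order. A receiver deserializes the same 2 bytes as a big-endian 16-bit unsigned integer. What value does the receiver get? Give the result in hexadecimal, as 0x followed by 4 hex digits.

0x1169

Stored little-endian, the bytes at ascending addresses are 11 69.
Read back as big-endian, the last byte is least significant, giving 0x1169.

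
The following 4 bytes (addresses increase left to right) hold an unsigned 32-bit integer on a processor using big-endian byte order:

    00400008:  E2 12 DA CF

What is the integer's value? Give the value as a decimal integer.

3792886479

In big-endian order the high byte comes first in memory.
The bytes are already most-significant first: 0xE212DACF.
0xE212DACF = 3792886479.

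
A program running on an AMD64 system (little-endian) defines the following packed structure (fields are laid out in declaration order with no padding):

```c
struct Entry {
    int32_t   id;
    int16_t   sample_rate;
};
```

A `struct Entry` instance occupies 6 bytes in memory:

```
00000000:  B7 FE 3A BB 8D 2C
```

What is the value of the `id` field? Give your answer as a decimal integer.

-1153761609

`id` is the first field, at byte offset 0, occupying 4 bytes.
Bytes at offsets 0..3: B7 FE 3A BB.
Little-endian: lowest address holds the least-significant byte.
Reassemble most-significant byte first: BB 3A FE B7 → 0xBB3AFEB7.
Top bit is set, so as a signed 32-bit value this is 0xBB3AFEB7 − 2^32 = -1153761609.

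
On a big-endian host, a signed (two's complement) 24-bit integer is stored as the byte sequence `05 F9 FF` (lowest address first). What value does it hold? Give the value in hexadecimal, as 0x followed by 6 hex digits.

0x05F9FF

Big-endian: lowest address holds the most-significant byte.
The bytes are already most-significant first: 0x05F9FF.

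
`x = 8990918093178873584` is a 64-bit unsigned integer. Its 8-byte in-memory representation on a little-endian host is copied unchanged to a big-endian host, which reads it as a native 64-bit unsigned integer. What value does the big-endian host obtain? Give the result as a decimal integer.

17304676588694587004

8990918093178873584 in 64-bit hexadecimal is 0x7CC6285EAC8F26F0.
Stored little-endian, the bytes at ascending addresses are F0 26 8F AC 5E 28 C6 7C.
Read back as big-endian, the last byte is least significant, giving 0xF0268FAC5E28C67C.
0xF0268FAC5E28C67C = 17304676588694587004.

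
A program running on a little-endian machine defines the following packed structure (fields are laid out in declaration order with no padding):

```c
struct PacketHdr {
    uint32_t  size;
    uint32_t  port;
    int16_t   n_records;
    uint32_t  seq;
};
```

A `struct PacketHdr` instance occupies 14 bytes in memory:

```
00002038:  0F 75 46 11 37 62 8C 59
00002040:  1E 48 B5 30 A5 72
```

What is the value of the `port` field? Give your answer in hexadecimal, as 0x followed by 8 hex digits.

`port` follows `size` (4 bytes), so it starts at byte offset 4 and occupies 4 bytes.
Bytes at offsets 4..7: 37 62 8C 59.
In little-endian order the low byte comes first in memory.
Reassemble most-significant byte first: 59 8C 62 37 → 0x598C6237.

0x598C6237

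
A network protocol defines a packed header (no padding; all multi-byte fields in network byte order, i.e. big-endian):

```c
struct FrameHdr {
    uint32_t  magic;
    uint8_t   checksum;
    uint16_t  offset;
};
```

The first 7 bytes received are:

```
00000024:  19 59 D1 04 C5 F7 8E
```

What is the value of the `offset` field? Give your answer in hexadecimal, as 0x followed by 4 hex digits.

0xF78E

`offset` follows `magic` (4 B), `checksum` (1 B), so it starts at offset 4 + 1 = 5 and occupies 2 bytes.
Bytes at offsets 5..6: F7 8E.
In big-endian order the high byte comes first in memory.
The bytes are already most-significant first: 0xF78E.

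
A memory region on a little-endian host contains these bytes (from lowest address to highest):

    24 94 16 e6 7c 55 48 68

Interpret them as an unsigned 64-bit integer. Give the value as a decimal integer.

Little-endian stores the least-significant byte at the lowest address.
Reassemble most-significant byte first: 68 48 55 7C E6 16 94 24 → 0x6848557CE6169424.
0x6848557CE6169424 = 7514349973192217636.

7514349973192217636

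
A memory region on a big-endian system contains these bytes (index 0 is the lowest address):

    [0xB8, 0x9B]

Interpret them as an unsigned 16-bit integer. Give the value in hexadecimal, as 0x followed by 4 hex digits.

In big-endian order the high byte comes first in memory.
The bytes are already most-significant first: 0xB89B.

0xB89B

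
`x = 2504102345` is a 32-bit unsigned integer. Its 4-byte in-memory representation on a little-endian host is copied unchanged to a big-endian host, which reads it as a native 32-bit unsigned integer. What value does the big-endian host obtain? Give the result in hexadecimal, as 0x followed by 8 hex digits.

0xC9914195

2504102345 in 32-bit hexadecimal is 0x954191C9.
Stored little-endian, the bytes at ascending addresses are C9 91 41 95.
Read back as big-endian, the last byte is least significant, giving 0xC9914195.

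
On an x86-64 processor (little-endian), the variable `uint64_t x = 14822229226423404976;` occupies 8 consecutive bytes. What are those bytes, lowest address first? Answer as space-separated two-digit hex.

B0 49 61 2C F3 22 B3 CD

14822229226423404976 in hexadecimal, padded to 64 bits, is 0xCDB322F32C6149B0.
Split into bytes (most-significant first): CD B3 22 F3 2C 61 49 B0.
Little-endian stores the least-significant byte at the lowest address.
So at ascending addresses the bytes are B0 49 61 2C F3 22 B3 CD.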